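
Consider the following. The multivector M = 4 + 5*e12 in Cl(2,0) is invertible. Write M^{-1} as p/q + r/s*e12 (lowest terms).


M = 4 + 5*e12, where e12^2 = -1.
Since M commutes with its reverse ~M = a - b*e12, M * ~M = a^2 - b^2*e12^2 = a^2 + b^2.
So M^{-1} = ~M / (a^2 + b^2) = (a - b*e12)/(a^2 + b^2).
a^2 + b^2 = 16 + 25 = 41
Scalar part = 4/41 = 4/41
Bivector coeff = -5/41 = -5/41
M^{-1} = 4/41 - 5/41*e12


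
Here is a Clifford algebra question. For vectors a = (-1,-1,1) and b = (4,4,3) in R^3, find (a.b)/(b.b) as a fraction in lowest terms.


Projection coefficient = (a . b) / (b . b)
a . b = (-1)*4 + (-1)*4 + 1*3
= -4 + (-4) + 3 = -5
b . b = 4^2 + 4^2 + 3^2
= 16 + 16 + 9 = 41
Coefficient = -5/41
In lowest terms: -5/41


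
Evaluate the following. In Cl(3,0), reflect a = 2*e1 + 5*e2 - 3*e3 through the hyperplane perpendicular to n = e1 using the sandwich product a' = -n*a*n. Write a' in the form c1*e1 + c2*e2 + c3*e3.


Reflection formula: a' = -n*a*n, with n = e1 (unit vector, n^2 = 1).
For reflection through hyperplane perp to e1:
The component along e1 flips sign, others stay.
a = (2, 5, -3)
a' = (-2, 5, -3)
a' = -2*e1 + 5*e2 - 3*e3


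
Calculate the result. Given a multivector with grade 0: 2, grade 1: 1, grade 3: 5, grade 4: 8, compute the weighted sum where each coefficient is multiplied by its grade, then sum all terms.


Grade-weighted sum = sum of grade_k * coefficient_k
0*2 = 0
1*1 = 1
3*5 = 15
4*8 = 32
Total = 0 + 1 + 15 + 32 = 48


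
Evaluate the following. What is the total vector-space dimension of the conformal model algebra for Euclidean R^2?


The conformal model of R^2 uses Cl(3,1): the 2 Euclidean generators plus two extra orthogonal generators e+ (e+^2 = +1) and e- (e-^2 = -1), from which the null vectors e0, einf are built.
Number of generators m = 2 + 2 = 4.
dim Cl(p,q) = 2^m = 2^4 = 16


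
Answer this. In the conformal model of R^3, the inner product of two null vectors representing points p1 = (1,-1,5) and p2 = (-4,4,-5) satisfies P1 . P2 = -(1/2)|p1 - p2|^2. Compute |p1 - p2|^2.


p1 - p2 = (5, -5, 10)
|p1 - p2|^2 = 5^2 + (-5)^2 + 10^2
= 25 + 25 + 100
= 150


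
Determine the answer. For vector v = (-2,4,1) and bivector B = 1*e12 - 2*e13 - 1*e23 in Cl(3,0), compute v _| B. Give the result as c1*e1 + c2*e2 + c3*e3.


Left contraction v _| B = <vB>_1 (grade-1 part of the geometric product vB).
Using e1_|e12 = e2, e2_|e12 = -e1, e1_|e13 = e3, e3_|e13 = -e1, e2_|e23 = e3, e3_|e23 = -e2:
e1 coeff: -v2*b12 - v3*b13 = -(4)*(1) - (1)*(-2) = -2
e2 coeff: v1*b12 - v3*b23 = (-2)*(1) - (1)*(-1) = -1
e3 coeff: v1*b13 + v2*b23 = (-2)*(-2) + (4)*(-1) = 0
v _| B = -2*e1 - 1*e2 + 0*e3


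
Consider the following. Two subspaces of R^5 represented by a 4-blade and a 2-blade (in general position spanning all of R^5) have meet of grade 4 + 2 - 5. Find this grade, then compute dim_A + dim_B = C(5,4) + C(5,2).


Meet grade = grade(A) + grade(B) - n
= 4 + 2 - 5 = 1
C(5,4) = 5
C(5,2) = 10
dim_A + dim_B = 5 + 10 = 15


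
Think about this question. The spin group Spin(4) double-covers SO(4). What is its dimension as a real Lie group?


Spin(n) double-covers SO(n); both have Lie algebra so(n) of dimension n(n-1)/2.
n = 4
n(n-1) = 4 * 3 = 12
dim Spin(4) = 12/2 = 6


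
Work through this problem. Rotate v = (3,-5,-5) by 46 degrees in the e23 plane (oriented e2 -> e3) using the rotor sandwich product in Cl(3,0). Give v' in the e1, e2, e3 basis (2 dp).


Rotor R = cos(23deg) - sin(23deg)*e23
Rotation angle theta = 2 * 23 = 46 degrees in the e23 plane (e2 -> e3).
The component perpendicular to the plane (e1) is invariant: v'_1 = v1 = 3.00
cos(46deg) = 0.6947, sin(46deg) = 0.7193
v'_2 = v2*cos(theta) - v3*sin(theta) = -5*0.6947 - (-5)*0.7193 = 0.12
v'_3 = v2*sin(theta) + v3*cos(theta) = -5*0.7193 + (-5)*0.6947 = -7.07
v' = 3.00*e1 + 0.12*e2 - 7.07*e3


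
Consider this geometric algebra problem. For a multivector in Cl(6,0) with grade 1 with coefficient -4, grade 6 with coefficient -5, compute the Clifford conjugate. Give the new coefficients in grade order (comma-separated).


Clifford conjugate sign for grade k: (-1)^(k(k+1)/2)
Grade 1: (-1)^(1*2/2) = (-1)^1 = -1, coeff -4 -> 4
Grade 6: (-1)^(6*7/2) = (-1)^21 = -1, coeff -5 -> 5
Conjugated coefficients: 4, 5


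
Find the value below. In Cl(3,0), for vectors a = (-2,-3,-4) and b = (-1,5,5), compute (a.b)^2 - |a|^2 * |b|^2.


a . b = (-2)*(-1) + (-3)*5 + (-4)*5
= 2 + (-15) + (-20) = -33
|a|^2 = (-2)^2 + (-3)^2 + (-4)^2 = 29
|b|^2 = (-1)^2 + 5^2 + 5^2 = 51
(a.b)^2 = (-33)^2 = 1089
|a|^2 * |b|^2 = 29 * 51 = 1479
Result = 1089 - 1479 = -390


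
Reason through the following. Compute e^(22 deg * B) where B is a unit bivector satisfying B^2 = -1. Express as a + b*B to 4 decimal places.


For a unit bivector B with B^2 = -1, the exponential series gives
e^(theta*B) = cos(theta) + sin(theta)*B (the GA analogue of Euler's formula).
theta = 22 degrees = 0.383972 rad
cos(22 deg) = 0.9272
sin(22 deg) = 0.3746
exp(theta*B) = 0.9272 + 0.3746*B


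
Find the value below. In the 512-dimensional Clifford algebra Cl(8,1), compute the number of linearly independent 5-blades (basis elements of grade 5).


Number of grade-k basis blades in Cl(p,q) with n = p + q is C(n, k).
n = 8 + 1 = 9
C(9, 5) = 9! / (5! * 4!)
= 362880 / (120 * 24)
= 126


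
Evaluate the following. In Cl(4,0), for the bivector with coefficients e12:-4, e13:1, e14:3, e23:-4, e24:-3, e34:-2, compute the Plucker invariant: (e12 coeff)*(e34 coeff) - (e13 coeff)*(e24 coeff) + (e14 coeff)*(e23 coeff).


Plucker relation: af - be + cd
a*f = (-4)*(-2) = 8
b*e = 1*(-3) = -3
c*d = 3*(-4) = -12
af - be + cd = 8 - (-3) + (-12)
= -1


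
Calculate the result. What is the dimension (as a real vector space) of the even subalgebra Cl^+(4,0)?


Even subalgebra dimension = 2^(n-1)
n = 4 + 0 = 4
2^(4 - 1) = 2^3 = 8
Verification: sum of C(4,k) for even k = 1 + 6 + 1 = 8
Result = 8


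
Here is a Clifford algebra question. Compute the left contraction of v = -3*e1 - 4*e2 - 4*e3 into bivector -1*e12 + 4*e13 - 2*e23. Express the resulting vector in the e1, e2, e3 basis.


Left contraction v _| B = <vB>_1 (grade-1 part of the geometric product vB).
Using e1_|e12 = e2, e2_|e12 = -e1, e1_|e13 = e3, e3_|e13 = -e1, e2_|e23 = e3, e3_|e23 = -e2:
e1 coeff: -v2*b12 - v3*b13 = -(-4)*(-1) - (-4)*(4) = 12
e2 coeff: v1*b12 - v3*b23 = (-3)*(-1) - (-4)*(-2) = -5
e3 coeff: v1*b13 + v2*b23 = (-3)*(4) + (-4)*(-2) = -4
v _| B = 12*e1 - 5*e2 - 4*e3


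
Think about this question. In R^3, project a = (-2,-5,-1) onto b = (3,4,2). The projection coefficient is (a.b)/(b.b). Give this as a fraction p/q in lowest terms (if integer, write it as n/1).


Projection coefficient = (a . b) / (b . b)
a . b = (-2)*3 + (-5)*4 + (-1)*2
= -6 + (-20) + (-2) = -28
b . b = 3^2 + 4^2 + 2^2
= 9 + 16 + 4 = 29
Coefficient = -28/29
In lowest terms: -28/29


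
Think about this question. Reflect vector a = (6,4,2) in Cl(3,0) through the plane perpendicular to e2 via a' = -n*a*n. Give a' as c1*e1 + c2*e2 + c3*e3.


Reflection formula: a' = -n*a*n, with n = e2 (unit vector, n^2 = 1).
For reflection through hyperplane perp to e2:
The component along e2 flips sign, others stay.
a = (6, 4, 2)
a' = (6, -4, 2)
a' = 6*e1 - 4*e2 + 2*e3


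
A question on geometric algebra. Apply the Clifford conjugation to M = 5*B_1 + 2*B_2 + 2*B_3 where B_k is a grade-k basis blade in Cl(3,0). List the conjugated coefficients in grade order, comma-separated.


Clifford conjugate sign for grade k: (-1)^(k(k+1)/2)
Grade 1: (-1)^(1*2/2) = (-1)^1 = -1, coeff 5 -> -5
Grade 2: (-1)^(2*3/2) = (-1)^3 = -1, coeff 2 -> -2
Grade 3: (-1)^(3*4/2) = (-1)^6 = 1, coeff 2 -> 2
Conjugated coefficients: -5, -2, 2


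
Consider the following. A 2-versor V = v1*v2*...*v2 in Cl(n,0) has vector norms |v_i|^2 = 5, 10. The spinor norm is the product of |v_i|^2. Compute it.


Spinor norm N(V) = |v1|^2 * |v2|^2 * ... * |v2|^2
= 5 * 10
Running product: 5, 50
N(V) = 50


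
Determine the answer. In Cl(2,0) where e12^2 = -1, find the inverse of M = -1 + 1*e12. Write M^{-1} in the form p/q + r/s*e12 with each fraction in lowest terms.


M = -1 + 1*e12, where e12^2 = -1.
Since M commutes with its reverse ~M = a - b*e12, M * ~M = a^2 - b^2*e12^2 = a^2 + b^2.
So M^{-1} = ~M / (a^2 + b^2) = (a - b*e12)/(a^2 + b^2).
a^2 + b^2 = 1 + 1 = 2
Scalar part = -1/2 = -1/2
Bivector coeff = -1/2 = -1/2
M^{-1} = -1/2 - 1/2*e12


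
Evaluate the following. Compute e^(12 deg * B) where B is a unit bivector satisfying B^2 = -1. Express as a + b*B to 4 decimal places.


For a unit bivector B with B^2 = -1, the exponential series gives
e^(theta*B) = cos(theta) + sin(theta)*B (the GA analogue of Euler's formula).
theta = 12 degrees = 0.20944 rad
cos(12 deg) = 0.9781
sin(12 deg) = 0.2079
exp(theta*B) = 0.9781 + 0.2079*B


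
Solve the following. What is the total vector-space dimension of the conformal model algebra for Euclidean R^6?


The conformal model of R^6 uses Cl(7,1): the 6 Euclidean generators plus two extra orthogonal generators e+ (e+^2 = +1) and e- (e-^2 = -1), from which the null vectors e0, einf are built.
Number of generators m = 6 + 2 = 8.
dim Cl(p,q) = 2^m = 2^8 = 256


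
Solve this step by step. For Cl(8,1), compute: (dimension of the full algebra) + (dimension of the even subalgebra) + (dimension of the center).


n = 8 + 1 = 9
Total dim = 2^9 = 512
Even subalgebra dim = 2^8 = 256
n is odd, so center dim = 2
Sum = 512 + 256 + 2 = 770


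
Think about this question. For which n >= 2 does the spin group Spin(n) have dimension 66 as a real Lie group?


dim Spin(n) = dim so(n) = n(n-1)/2.
Solve n(n-1)/2 = 66, i.e. n^2 - n - 132 = 0.
Discriminant = 1 + 8*66 = 529
n = (1 + sqrt(529))/2 = (1 + 23)/2 = 12


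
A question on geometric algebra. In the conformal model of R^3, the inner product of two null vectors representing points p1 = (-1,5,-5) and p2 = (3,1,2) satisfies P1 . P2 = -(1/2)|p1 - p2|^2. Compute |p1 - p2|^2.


p1 - p2 = (-4, 4, -7)
|p1 - p2|^2 = (-4)^2 + 4^2 + (-7)^2
= 16 + 16 + 49
= 81


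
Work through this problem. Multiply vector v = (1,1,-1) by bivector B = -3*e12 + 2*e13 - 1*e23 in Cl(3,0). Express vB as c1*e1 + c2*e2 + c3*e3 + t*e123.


vB has grade-1 (vector) and grade-3 (trivector) parts: vB = (v _| B) + (v ^ B).
Vector part <vB>_1:
  e1: -v2*b12 - v3*b13 = -(1)*(-3) - (-1)*(2) = 5
  e2: v1*b12 - v3*b23 = (1)*(-3) - (-1)*(-1) = -4
  e3: v1*b13 + v2*b23 = (1)*(2) + (1)*(-1) = 1
Trivector part <vB>_3:
  e123: v1*b23 - v2*b13 + v3*b12 = (1)*(-1) - (1)*(2) + (-1)*(-3) = 0
vB = 5*e1 - 4*e2 + 1*e3 + 0*e123


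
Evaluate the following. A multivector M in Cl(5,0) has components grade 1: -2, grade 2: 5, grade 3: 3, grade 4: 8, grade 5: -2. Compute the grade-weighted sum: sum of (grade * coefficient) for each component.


Grade-weighted sum = sum of grade_k * coefficient_k
1*(-2) = -2
2*5 = 10
3*3 = 9
4*8 = 32
5*(-2) = -10
Total = -2 + 10 + 9 + 32 + (-10) = 39


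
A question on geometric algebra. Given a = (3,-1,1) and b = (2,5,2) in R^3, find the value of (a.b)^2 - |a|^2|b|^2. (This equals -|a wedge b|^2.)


a . b = 3*2 + (-1)*5 + 1*2
= 6 + (-5) + 2 = 3
|a|^2 = 3^2 + (-1)^2 + 1^2 = 11
|b|^2 = 2^2 + 5^2 + 2^2 = 33
(a.b)^2 = 3^2 = 9
|a|^2 * |b|^2 = 11 * 33 = 363
Result = 9 - 363 = -354


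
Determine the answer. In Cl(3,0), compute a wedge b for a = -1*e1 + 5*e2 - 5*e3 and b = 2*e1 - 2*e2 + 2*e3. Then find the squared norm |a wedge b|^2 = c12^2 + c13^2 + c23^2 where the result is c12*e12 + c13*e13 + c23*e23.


a wedge b = (a1*b2 - a2*b1)*e12 + (a1*b3 - a3*b1)*e13 + (a2*b3 - a3*b2)*e23
e12 coeff: (-1)*(-2) - 5*2 = 2 - 10 = -8
e13 coeff: (-1)*2 - (-5)*2 = -2 - (-10) = 8
e23 coeff: 5*2 - (-5)*(-2) = 10 - 10 = 0
|a wedge b|^2 = (-8)^2 + 8^2 + 0^2
= 64 + 64 + 0
= 128


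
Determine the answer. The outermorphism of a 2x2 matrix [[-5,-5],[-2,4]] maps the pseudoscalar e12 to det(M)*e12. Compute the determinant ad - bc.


The outermorphism of a linear map f sends e1^e2 to f(e1)^f(e2).
f(e1) = -5*e1 - 2*e2
f(e2) = -5*e1 + 4*e2
f(e1) ^ f(e2) = (-5*e1 - 2*e2) ^ (-5*e1 + 4*e2)
= (-5)*4*e12 + (-2)*(-5)*e21
= (-20 - 10)*e12
= -30*e12
Coefficient = -30


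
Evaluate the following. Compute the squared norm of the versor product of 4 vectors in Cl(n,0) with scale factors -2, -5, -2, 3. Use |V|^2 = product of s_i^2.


Each vector v_i has |v_i|^2 = s_i^2
Squared scales: (-2)^2 = 4, (-5)^2 = 25, (-2)^2 = 4, 3^2 = 9
|V|^2 = 4 * 25 * 4 * 9
= 3600


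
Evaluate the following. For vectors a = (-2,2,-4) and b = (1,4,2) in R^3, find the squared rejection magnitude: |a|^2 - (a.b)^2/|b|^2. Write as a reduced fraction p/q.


|a|^2 = (-2)^2 + 2^2 + (-4)^2 = 24
|b|^2 = 1^2 + 4^2 + 2^2 = 21
a . b = (-2)*1 + 2*4 + (-4)*2 = -2
(a.b)^2 = (-2)^2 = 4
|rej|^2 = 24 - 4/21
= (504 - 4)/21
= 500/21
In lowest terms: 500/21


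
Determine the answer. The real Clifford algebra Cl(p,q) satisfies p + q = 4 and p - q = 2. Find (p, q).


We need p + q = 4 and p - q = 2.
Adding: 2p = 4 + 2 = 6, so p = 3.
Then q = 4 - 3 = 1.
(p, q) = (3, 1)


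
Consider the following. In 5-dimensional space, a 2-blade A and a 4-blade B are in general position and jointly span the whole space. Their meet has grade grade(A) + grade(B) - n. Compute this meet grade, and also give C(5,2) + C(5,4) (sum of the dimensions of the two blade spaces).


Meet grade = grade(A) + grade(B) - n
= 2 + 4 - 5 = 1
C(5,2) = 10
C(5,4) = 5
dim_A + dim_B = 10 + 5 = 15


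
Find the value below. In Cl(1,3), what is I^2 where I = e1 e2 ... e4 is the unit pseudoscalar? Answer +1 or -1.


The pseudoscalar I = e1...e_n (product of all n generators) of Cl(p,q) satisfies I^2 = (-1)^(q + n(n-1)/2).
p = 1, q = 3, n = p + q = 4
n(n-1)/2 = 4 * 3 / 2 = 6
Exponent = q + n(n-1)/2 = 3 + 6 = 9
I^2 = (-1)^9 = -1


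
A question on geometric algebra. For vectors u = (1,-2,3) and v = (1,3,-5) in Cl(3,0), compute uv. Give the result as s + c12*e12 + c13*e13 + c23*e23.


In Cl(3,0): e_i^2 = 1, e_ie_j = -e_je_i for i != j.
Scalar part = u . v = 1*1 + (-2)*3 + 3*(-5)
= 1 + (-6) + (-15) = -20
e12 coeff = 1*3 - (-2)*1 = 3 - (-2) = 5
e13 coeff = 1*(-5) - 3*1 = -5 - 3 = -8
e23 coeff = (-2)*(-5) - 3*3 = 10 - 9 = 1
uv = -20 + 5*e12 - 8*e13 + 1*e23


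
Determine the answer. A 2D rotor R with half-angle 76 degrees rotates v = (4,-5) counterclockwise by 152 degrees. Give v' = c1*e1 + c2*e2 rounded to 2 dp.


Rotor R = cos(76deg) - sin(76deg)*e12
Rotation angle theta = 2 * 76 = 152 degrees
v' = R*v*~R rotates v by theta.
cos(152deg) = -0.8829, sin(152deg) = 0.4695
v'_1 = 4*cos(152deg) - (-5)*sin(152deg)
= 4*(-0.8829) - (-5)*0.4695
= -1.18
v'_2 = 4*sin(152deg) + (-5)*cos(152deg)
= 4*0.4695 + (-5)*(-0.8829)
= 6.29
v' = -1.18*e1 + 6.29*e2


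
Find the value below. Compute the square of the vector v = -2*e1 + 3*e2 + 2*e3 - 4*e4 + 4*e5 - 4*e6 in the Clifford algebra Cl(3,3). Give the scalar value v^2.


v^2 = sum of c_i^2 * e_i^2
Positive signature terms (e_i^2 = +1): (-2)^2 + 3^2 + 2^2 = 17
Negative signature terms (e_j^2 = -1): (-4)^2 + 4^2 + (-4)^2 = 48
v^2 = 17 - 48 = -31


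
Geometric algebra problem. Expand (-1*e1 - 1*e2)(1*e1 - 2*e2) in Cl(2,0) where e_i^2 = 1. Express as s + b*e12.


Expand: (-1*e1 - 1*e2)(1*e1 - 2*e2)
= (-1)*1*e1e1 + (-1)*(-2)*e1e2 + (-1)*1*e2e1 + (-1)*(-2)*e2e2
Using e1^2 = e2^2 = 1, e2e1 = -e1e2:
Scalar part s = (-1)*1 + (-1)*(-2) = -1 + 2 = 1
Bivector part b = (-1)*(-2) - (-1)*1 = 2 - (-1) = 3
uv = 1 + 3*e12


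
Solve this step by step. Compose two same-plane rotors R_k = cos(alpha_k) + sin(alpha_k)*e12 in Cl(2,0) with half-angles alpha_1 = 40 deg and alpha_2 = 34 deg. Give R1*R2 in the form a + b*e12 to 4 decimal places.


Same-plane rotors commute and their half-angles add:
R1*R2 = cos(a1 + a2) + sin(a1 + a2)*e12.
a1 + a2 = 40 + 34 = 74 deg
cos(74 deg) = 0.2756
sin(74 deg) = 0.9613
R1*R2 = 0.2756 + 0.9613*e12


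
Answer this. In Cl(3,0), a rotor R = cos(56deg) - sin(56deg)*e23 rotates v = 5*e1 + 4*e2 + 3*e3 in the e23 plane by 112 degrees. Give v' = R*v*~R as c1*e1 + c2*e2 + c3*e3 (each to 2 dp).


Rotor R = cos(56deg) - sin(56deg)*e23
Rotation angle theta = 2 * 56 = 112 degrees in the e23 plane (e2 -> e3).
The component perpendicular to the plane (e1) is invariant: v'_1 = v1 = 5.00
cos(112deg) = -0.3746, sin(112deg) = 0.9272
v'_2 = v2*cos(theta) - v3*sin(theta) = 4*(-0.3746) - 3*0.9272 = -4.28
v'_3 = v2*sin(theta) + v3*cos(theta) = 4*0.9272 + 3*(-0.3746) = 2.58
v' = 5.00*e1 - 4.28*e2 + 2.58*e3


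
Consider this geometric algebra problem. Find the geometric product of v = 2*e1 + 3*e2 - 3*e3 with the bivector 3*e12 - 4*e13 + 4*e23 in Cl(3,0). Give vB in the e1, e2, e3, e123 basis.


vB has grade-1 (vector) and grade-3 (trivector) parts: vB = (v _| B) + (v ^ B).
Vector part <vB>_1:
  e1: -v2*b12 - v3*b13 = -(3)*(3) - (-3)*(-4) = -21
  e2: v1*b12 - v3*b23 = (2)*(3) - (-3)*(4) = 18
  e3: v1*b13 + v2*b23 = (2)*(-4) + (3)*(4) = 4
Trivector part <vB>_3:
  e123: v1*b23 - v2*b13 + v3*b12 = (2)*(4) - (3)*(-4) + (-3)*(3) = 11
vB = -21*e1 + 18*e2 + 4*e3 + 11*e123


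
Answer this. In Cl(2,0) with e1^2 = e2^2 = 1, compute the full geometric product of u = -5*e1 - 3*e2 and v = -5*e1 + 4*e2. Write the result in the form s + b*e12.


Expand: (-5*e1 - 3*e2)(-5*e1 + 4*e2)
= (-5)*(-5)*e1e1 + (-5)*4*e1e2 + (-3)*(-5)*e2e1 + (-3)*4*e2e2
Using e1^2 = e2^2 = 1, e2e1 = -e1e2:
Scalar part s = (-5)*(-5) + (-3)*4 = 25 + (-12) = 13
Bivector part b = (-5)*4 - (-3)*(-5) = -20 - 15 = -35
uv = 13 - 35*e12


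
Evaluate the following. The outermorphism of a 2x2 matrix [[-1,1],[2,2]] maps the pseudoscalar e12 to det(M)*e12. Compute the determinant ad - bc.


The outermorphism of a linear map f sends e1^e2 to f(e1)^f(e2).
f(e1) = -1*e1 + 2*e2
f(e2) = 1*e1 + 2*e2
f(e1) ^ f(e2) = (-1*e1 + 2*e2) ^ (1*e1 + 2*e2)
= (-1)*2*e12 + 2*1*e21
= (-2 - 2)*e12
= -4*e12
Coefficient = -4


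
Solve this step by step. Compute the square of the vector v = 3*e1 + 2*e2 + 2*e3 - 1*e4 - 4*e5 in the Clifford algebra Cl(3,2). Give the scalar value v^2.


v^2 = sum of c_i^2 * e_i^2
Positive signature terms (e_i^2 = +1): 3^2 + 2^2 + 2^2 = 17
Negative signature terms (e_j^2 = -1): (-1)^2 + (-4)^2 = 17
v^2 = 17 - 17 = 0


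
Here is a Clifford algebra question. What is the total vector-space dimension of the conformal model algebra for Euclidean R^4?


The conformal model of R^4 uses Cl(5,1): the 4 Euclidean generators plus two extra orthogonal generators e+ (e+^2 = +1) and e- (e-^2 = -1), from which the null vectors e0, einf are built.
Number of generators m = 4 + 2 = 6.
dim Cl(p,q) = 2^m = 2^6 = 64


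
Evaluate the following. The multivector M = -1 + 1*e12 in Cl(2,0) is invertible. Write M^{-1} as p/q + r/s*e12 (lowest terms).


M = -1 + 1*e12, where e12^2 = -1.
Since M commutes with its reverse ~M = a - b*e12, M * ~M = a^2 - b^2*e12^2 = a^2 + b^2.
So M^{-1} = ~M / (a^2 + b^2) = (a - b*e12)/(a^2 + b^2).
a^2 + b^2 = 1 + 1 = 2
Scalar part = -1/2 = -1/2
Bivector coeff = -1/2 = -1/2
M^{-1} = -1/2 - 1/2*e12


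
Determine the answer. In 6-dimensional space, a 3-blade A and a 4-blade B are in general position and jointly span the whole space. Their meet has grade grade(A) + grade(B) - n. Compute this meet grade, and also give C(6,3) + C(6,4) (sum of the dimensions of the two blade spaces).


Meet grade = grade(A) + grade(B) - n
= 3 + 4 - 6 = 1
C(6,3) = 20
C(6,4) = 15
dim_A + dim_B = 20 + 15 = 35


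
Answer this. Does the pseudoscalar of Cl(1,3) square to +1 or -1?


The pseudoscalar I = e1...e_n (product of all n generators) of Cl(p,q) satisfies I^2 = (-1)^(q + n(n-1)/2).
p = 1, q = 3, n = p + q = 4
n(n-1)/2 = 4 * 3 / 2 = 6
Exponent = q + n(n-1)/2 = 3 + 6 = 9
I^2 = (-1)^9 = -1


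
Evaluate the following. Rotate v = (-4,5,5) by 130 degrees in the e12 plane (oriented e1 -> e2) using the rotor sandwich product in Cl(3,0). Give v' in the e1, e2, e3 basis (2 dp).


Rotor R = cos(65deg) - sin(65deg)*e12
Rotation angle theta = 2 * 65 = 130 degrees in the e12 plane (e1 -> e2).
The component perpendicular to the plane (e3) is invariant: v'_3 = v3 = 5.00
cos(130deg) = -0.6428, sin(130deg) = 0.7660
v'_1 = v1*cos(theta) - v2*sin(theta) = -4*(-0.6428) - 5*0.7660 = -1.26
v'_2 = v1*sin(theta) + v2*cos(theta) = -4*0.7660 + 5*(-0.6428) = -6.28
v' = -1.26*e1 - 6.28*e2 + 5.00*e3


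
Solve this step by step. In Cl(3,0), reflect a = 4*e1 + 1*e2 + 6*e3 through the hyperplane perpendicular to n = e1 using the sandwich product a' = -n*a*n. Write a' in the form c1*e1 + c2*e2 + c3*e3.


Reflection formula: a' = -n*a*n, with n = e1 (unit vector, n^2 = 1).
For reflection through hyperplane perp to e1:
The component along e1 flips sign, others stay.
a = (4, 1, 6)
a' = (-4, 1, 6)
a' = -4*e1 + 1*e2 + 6*e3


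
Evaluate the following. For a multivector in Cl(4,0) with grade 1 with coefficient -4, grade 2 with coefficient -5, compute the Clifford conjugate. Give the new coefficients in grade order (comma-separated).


Clifford conjugate sign for grade k: (-1)^(k(k+1)/2)
Grade 1: (-1)^(1*2/2) = (-1)^1 = -1, coeff -4 -> 4
Grade 2: (-1)^(2*3/2) = (-1)^3 = -1, coeff -5 -> 5
Conjugated coefficients: 4, 5


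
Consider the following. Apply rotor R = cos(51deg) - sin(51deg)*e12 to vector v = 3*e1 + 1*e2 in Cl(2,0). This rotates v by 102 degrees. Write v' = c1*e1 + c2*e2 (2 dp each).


Rotor R = cos(51deg) - sin(51deg)*e12
Rotation angle theta = 2 * 51 = 102 degrees
v' = R*v*~R rotates v by theta.
cos(102deg) = -0.2079, sin(102deg) = 0.9781
v'_1 = 3*cos(102deg) - 1*sin(102deg)
= 3*(-0.2079) - 1*0.9781
= -1.60
v'_2 = 3*sin(102deg) + 1*cos(102deg)
= 3*0.9781 + 1*(-0.2079)
= 2.73
v' = -1.60*e1 + 2.73*e2


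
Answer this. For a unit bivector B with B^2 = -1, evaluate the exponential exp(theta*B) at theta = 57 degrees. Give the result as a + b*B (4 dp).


For a unit bivector B with B^2 = -1, the exponential series gives
e^(theta*B) = cos(theta) + sin(theta)*B (the GA analogue of Euler's formula).
theta = 57 degrees = 0.994838 rad
cos(57 deg) = 0.5446
sin(57 deg) = 0.8387
exp(theta*B) = 0.5446 + 0.8387*B


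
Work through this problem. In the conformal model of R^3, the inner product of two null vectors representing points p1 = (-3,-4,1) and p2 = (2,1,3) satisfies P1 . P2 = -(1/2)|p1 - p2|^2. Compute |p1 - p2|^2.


p1 - p2 = (-5, -5, -2)
|p1 - p2|^2 = (-5)^2 + (-5)^2 + (-2)^2
= 25 + 25 + 4
= 54


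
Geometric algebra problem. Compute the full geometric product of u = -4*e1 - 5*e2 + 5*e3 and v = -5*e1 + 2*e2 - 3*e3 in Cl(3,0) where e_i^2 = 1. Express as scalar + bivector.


In Cl(3,0): e_i^2 = 1, e_ie_j = -e_je_i for i != j.
Scalar part = u . v = (-4)*(-5) + (-5)*2 + 5*(-3)
= 20 + (-10) + (-15) = -5
e12 coeff = (-4)*2 - (-5)*(-5) = -8 - 25 = -33
e13 coeff = (-4)*(-3) - 5*(-5) = 12 - (-25) = 37
e23 coeff = (-5)*(-3) - 5*2 = 15 - 10 = 5
uv = -5 - 33*e12 + 37*e13 + 5*e23


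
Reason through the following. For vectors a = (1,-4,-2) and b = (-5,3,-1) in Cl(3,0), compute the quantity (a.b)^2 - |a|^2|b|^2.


a . b = 1*(-5) + (-4)*3 + (-2)*(-1)
= -5 + (-12) + 2 = -15
|a|^2 = 1^2 + (-4)^2 + (-2)^2 = 21
|b|^2 = (-5)^2 + 3^2 + (-1)^2 = 35
(a.b)^2 = (-15)^2 = 225
|a|^2 * |b|^2 = 21 * 35 = 735
Result = 225 - 735 = -510


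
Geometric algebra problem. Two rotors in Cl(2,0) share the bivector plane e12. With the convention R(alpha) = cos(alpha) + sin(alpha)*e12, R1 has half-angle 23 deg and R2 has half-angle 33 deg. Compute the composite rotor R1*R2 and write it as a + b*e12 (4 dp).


Same-plane rotors commute and their half-angles add:
R1*R2 = cos(a1 + a2) + sin(a1 + a2)*e12.
a1 + a2 = 23 + 33 = 56 deg
cos(56 deg) = 0.5592
sin(56 deg) = 0.8290
R1*R2 = 0.5592 + 0.8290*e12


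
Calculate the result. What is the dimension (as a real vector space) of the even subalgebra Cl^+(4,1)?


Even subalgebra dimension = 2^(n-1)
n = 4 + 1 = 5
2^(5 - 1) = 2^4 = 16
Verification: sum of C(5,k) for even k = 1 + 10 + 5 = 16
Result = 16


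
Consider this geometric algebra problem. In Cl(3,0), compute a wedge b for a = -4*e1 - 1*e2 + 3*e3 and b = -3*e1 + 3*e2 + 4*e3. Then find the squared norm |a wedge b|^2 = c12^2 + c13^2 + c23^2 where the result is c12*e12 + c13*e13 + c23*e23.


a wedge b = (a1*b2 - a2*b1)*e12 + (a1*b3 - a3*b1)*e13 + (a2*b3 - a3*b2)*e23
e12 coeff: (-4)*3 - (-1)*(-3) = -12 - 3 = -15
e13 coeff: (-4)*4 - 3*(-3) = -16 - (-9) = -7
e23 coeff: (-1)*4 - 3*3 = -4 - 9 = -13
|a wedge b|^2 = (-15)^2 + (-7)^2 + (-13)^2
= 225 + 49 + 169
= 443


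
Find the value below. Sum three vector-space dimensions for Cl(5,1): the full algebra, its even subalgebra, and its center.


n = 5 + 1 = 6
Total dim = 2^6 = 64
Even subalgebra dim = 2^5 = 32
n is even, so center dim = 1
Sum = 64 + 32 + 1 = 97


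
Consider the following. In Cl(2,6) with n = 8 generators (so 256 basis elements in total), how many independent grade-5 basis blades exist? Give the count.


Number of grade-k basis blades in Cl(p,q) with n = p + q is C(n, k).
n = 2 + 6 = 8
C(8, 5) = 8! / (5! * 3!)
= 40320 / (120 * 6)
= 56


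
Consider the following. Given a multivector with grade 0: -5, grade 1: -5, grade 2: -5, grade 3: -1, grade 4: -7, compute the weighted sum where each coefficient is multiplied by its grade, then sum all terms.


Grade-weighted sum = sum of grade_k * coefficient_k
0*(-5) = 0
1*(-5) = -5
2*(-5) = -10
3*(-1) = -3
4*(-7) = -28
Total = 0 + (-5) + (-10) + (-3) + (-28) = -46


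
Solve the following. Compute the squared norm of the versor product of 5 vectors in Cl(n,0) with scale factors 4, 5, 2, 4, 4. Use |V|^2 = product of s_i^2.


Each vector v_i has |v_i|^2 = s_i^2
Squared scales: 4^2 = 16, 5^2 = 25, 2^2 = 4, 4^2 = 16, 4^2 = 16
|V|^2 = 16 * 25 * 4 * 16 * 16
= 409600


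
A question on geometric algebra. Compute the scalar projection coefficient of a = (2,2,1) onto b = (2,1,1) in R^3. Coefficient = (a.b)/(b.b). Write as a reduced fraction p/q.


Projection coefficient = (a . b) / (b . b)
a . b = 2*2 + 2*1 + 1*1
= 4 + 2 + 1 = 7
b . b = 2^2 + 1^2 + 1^2
= 4 + 1 + 1 = 6
Coefficient = 7/6
In lowest terms: 7/6


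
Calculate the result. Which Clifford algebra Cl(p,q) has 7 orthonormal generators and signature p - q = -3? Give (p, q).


We need p + q = 7 and p - q = -3.
Adding: 2p = 7 + (-3) = 4, so p = 2.
Then q = 7 - 2 = 5.
(p, q) = (2, 5)


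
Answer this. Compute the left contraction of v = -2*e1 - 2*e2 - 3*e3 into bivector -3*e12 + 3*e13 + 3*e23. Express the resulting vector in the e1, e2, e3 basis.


Left contraction v _| B = <vB>_1 (grade-1 part of the geometric product vB).
Using e1_|e12 = e2, e2_|e12 = -e1, e1_|e13 = e3, e3_|e13 = -e1, e2_|e23 = e3, e3_|e23 = -e2:
e1 coeff: -v2*b12 - v3*b13 = -(-2)*(-3) - (-3)*(3) = 3
e2 coeff: v1*b12 - v3*b23 = (-2)*(-3) - (-3)*(3) = 15
e3 coeff: v1*b13 + v2*b23 = (-2)*(3) + (-2)*(3) = -12
v _| B = 3*e1 + 15*e2 - 12*e3


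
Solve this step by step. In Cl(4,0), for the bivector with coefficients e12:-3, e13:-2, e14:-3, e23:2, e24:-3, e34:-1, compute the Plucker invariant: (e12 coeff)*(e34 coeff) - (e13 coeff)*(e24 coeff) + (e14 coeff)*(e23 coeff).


Plucker relation: af - be + cd
a*f = (-3)*(-1) = 3
b*e = (-2)*(-3) = 6
c*d = (-3)*2 = -6
af - be + cd = 3 - 6 + (-6)
= -9


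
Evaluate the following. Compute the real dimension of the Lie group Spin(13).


Spin(n) double-covers SO(n); both have Lie algebra so(n) of dimension n(n-1)/2.
n = 13
n(n-1) = 13 * 12 = 156
dim Spin(13) = 156/2 = 78


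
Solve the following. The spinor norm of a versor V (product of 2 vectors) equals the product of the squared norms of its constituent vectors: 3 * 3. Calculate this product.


Spinor norm N(V) = |v1|^2 * |v2|^2 * ... * |v2|^2
= 3 * 3
Running product: 3, 9
N(V) = 9


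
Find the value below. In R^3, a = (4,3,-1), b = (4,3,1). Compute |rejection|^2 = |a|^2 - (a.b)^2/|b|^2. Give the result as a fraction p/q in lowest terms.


|a|^2 = 4^2 + 3^2 + (-1)^2 = 26
|b|^2 = 4^2 + 3^2 + 1^2 = 26
a . b = 4*4 + 3*3 + (-1)*1 = 24
(a.b)^2 = 24^2 = 576
|rej|^2 = 26 - 576/26
= (676 - 576)/26
= 100/26
In lowest terms: 50/13


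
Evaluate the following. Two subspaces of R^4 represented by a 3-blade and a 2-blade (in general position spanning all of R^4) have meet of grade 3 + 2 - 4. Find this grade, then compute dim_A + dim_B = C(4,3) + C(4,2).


Meet grade = grade(A) + grade(B) - n
= 3 + 2 - 4 = 1
C(4,3) = 4
C(4,2) = 6
dim_A + dim_B = 4 + 6 = 10


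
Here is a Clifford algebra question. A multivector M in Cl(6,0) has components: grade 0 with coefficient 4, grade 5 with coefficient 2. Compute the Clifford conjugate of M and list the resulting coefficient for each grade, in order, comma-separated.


Clifford conjugate sign for grade k: (-1)^(k(k+1)/2)
Grade 0: (-1)^(0*1/2) = (-1)^0 = 1, coeff 4 -> 4
Grade 5: (-1)^(5*6/2) = (-1)^15 = -1, coeff 2 -> -2
Conjugated coefficients: 4, -2


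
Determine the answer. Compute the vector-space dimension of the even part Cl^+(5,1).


Even subalgebra dimension = 2^(n-1)
n = 5 + 1 = 6
2^(6 - 1) = 2^5 = 32
Verification: sum of C(6,k) for even k = 1 + 15 + 15 + 1 = 32
Result = 32


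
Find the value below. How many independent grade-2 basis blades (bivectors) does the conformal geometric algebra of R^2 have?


The conformal model of R^2 uses Cl(3,1) with m = 2 + 2 = 4 generators.
Number of grade-2 blades = C(m, 2) = C(4, 2)
= 4*3/2 = 6


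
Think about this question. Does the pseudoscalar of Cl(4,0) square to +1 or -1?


The pseudoscalar I = e1...e_n (product of all n generators) of Cl(p,q) satisfies I^2 = (-1)^(q + n(n-1)/2).
p = 4, q = 0, n = p + q = 4
n(n-1)/2 = 4 * 3 / 2 = 6
Exponent = q + n(n-1)/2 = 0 + 6 = 6
I^2 = (-1)^6 = +1


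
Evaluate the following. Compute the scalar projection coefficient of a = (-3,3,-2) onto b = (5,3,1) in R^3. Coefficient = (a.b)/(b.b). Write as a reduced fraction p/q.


Projection coefficient = (a . b) / (b . b)
a . b = (-3)*5 + 3*3 + (-2)*1
= -15 + 9 + (-2) = -8
b . b = 5^2 + 3^2 + 1^2
= 25 + 9 + 1 = 35
Coefficient = -8/35
In lowest terms: -8/35


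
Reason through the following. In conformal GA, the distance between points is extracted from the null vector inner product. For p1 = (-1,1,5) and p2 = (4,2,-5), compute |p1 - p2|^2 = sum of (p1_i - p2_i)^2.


p1 - p2 = (-5, -1, 10)
|p1 - p2|^2 = (-5)^2 + (-1)^2 + 10^2
= 25 + 1 + 100
= 126


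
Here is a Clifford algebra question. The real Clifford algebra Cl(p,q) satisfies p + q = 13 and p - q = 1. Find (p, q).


We need p + q = 13 and p - q = 1.
Adding: 2p = 13 + 1 = 14, so p = 7.
Then q = 13 - 7 = 6.
(p, q) = (7, 6)


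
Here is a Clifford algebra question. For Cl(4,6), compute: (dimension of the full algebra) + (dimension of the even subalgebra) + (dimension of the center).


n = 4 + 6 = 10
Total dim = 2^10 = 1024
Even subalgebra dim = 2^9 = 512
n is even, so center dim = 1
Sum = 1024 + 512 + 1 = 1537


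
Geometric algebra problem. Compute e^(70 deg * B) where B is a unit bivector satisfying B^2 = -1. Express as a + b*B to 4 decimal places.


For a unit bivector B with B^2 = -1, the exponential series gives
e^(theta*B) = cos(theta) + sin(theta)*B (the GA analogue of Euler's formula).
theta = 70 degrees = 1.22173 rad
cos(70 deg) = 0.3420
sin(70 deg) = 0.9397
exp(theta*B) = 0.3420 + 0.9397*B


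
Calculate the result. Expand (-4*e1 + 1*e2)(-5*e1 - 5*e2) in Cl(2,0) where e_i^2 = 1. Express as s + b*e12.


Expand: (-4*e1 + 1*e2)(-5*e1 - 5*e2)
= (-4)*(-5)*e1e1 + (-4)*(-5)*e1e2 + 1*(-5)*e2e1 + 1*(-5)*e2e2
Using e1^2 = e2^2 = 1, e2e1 = -e1e2:
Scalar part s = (-4)*(-5) + 1*(-5) = 20 + (-5) = 15
Bivector part b = (-4)*(-5) - 1*(-5) = 20 - (-5) = 25
uv = 15 + 25*e12


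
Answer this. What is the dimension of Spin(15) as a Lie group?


Spin(n) double-covers SO(n); both have Lie algebra so(n) of dimension n(n-1)/2.
n = 15
n(n-1) = 15 * 14 = 210
dim Spin(15) = 210/2 = 105


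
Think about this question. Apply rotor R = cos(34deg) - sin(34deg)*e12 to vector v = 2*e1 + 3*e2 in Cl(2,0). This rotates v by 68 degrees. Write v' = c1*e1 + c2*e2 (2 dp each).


Rotor R = cos(34deg) - sin(34deg)*e12
Rotation angle theta = 2 * 34 = 68 degrees
v' = R*v*~R rotates v by theta.
cos(68deg) = 0.3746, sin(68deg) = 0.9272
v'_1 = 2*cos(68deg) - 3*sin(68deg)
= 2*0.3746 - 3*0.9272
= -2.03
v'_2 = 2*sin(68deg) + 3*cos(68deg)
= 2*0.9272 + 3*0.3746
= 2.98
v' = -2.03*e1 + 2.98*e2


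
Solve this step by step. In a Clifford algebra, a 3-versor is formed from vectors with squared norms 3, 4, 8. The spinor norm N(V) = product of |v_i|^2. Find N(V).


Spinor norm N(V) = |v1|^2 * |v2|^2 * ... * |v3|^2
= 3 * 4 * 8
Running product: 3, 12, 96
N(V) = 96


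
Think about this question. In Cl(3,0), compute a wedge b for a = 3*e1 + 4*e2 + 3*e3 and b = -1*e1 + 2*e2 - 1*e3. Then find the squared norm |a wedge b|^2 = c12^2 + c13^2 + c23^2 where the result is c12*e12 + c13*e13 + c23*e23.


a wedge b = (a1*b2 - a2*b1)*e12 + (a1*b3 - a3*b1)*e13 + (a2*b3 - a3*b2)*e23
e12 coeff: 3*2 - 4*(-1) = 6 - (-4) = 10
e13 coeff: 3*(-1) - 3*(-1) = -3 - (-3) = 0
e23 coeff: 4*(-1) - 3*2 = -4 - 6 = -10
|a wedge b|^2 = 10^2 + 0^2 + (-10)^2
= 100 + 0 + 100
= 200


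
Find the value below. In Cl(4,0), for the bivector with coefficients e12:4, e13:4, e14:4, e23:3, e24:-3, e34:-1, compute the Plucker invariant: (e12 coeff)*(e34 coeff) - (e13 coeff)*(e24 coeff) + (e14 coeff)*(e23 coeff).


Plucker relation: af - be + cd
a*f = 4*(-1) = -4
b*e = 4*(-3) = -12
c*d = 4*3 = 12
af - be + cd = -4 - (-12) + 12
= 20


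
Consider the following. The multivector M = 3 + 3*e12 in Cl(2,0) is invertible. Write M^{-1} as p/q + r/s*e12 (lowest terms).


M = 3 + 3*e12, where e12^2 = -1.
Since M commutes with its reverse ~M = a - b*e12, M * ~M = a^2 - b^2*e12^2 = a^2 + b^2.
So M^{-1} = ~M / (a^2 + b^2) = (a - b*e12)/(a^2 + b^2).
a^2 + b^2 = 9 + 9 = 18
Scalar part = 3/18 = 1/6
Bivector coeff = -3/18 = -1/6
M^{-1} = 1/6 - 1/6*e12


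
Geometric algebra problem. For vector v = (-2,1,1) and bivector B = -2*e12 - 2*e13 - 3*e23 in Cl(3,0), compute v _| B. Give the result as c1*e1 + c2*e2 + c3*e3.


Left contraction v _| B = <vB>_1 (grade-1 part of the geometric product vB).
Using e1_|e12 = e2, e2_|e12 = -e1, e1_|e13 = e3, e3_|e13 = -e1, e2_|e23 = e3, e3_|e23 = -e2:
e1 coeff: -v2*b12 - v3*b13 = -(1)*(-2) - (1)*(-2) = 4
e2 coeff: v1*b12 - v3*b23 = (-2)*(-2) - (1)*(-3) = 7
e3 coeff: v1*b13 + v2*b23 = (-2)*(-2) + (1)*(-3) = 1
v _| B = 4*e1 + 7*e2 + 1*e3


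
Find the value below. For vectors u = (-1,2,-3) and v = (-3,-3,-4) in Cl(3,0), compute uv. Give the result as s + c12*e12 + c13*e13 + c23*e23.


In Cl(3,0): e_i^2 = 1, e_ie_j = -e_je_i for i != j.
Scalar part = u . v = (-1)*(-3) + 2*(-3) + (-3)*(-4)
= 3 + (-6) + 12 = 9
e12 coeff = (-1)*(-3) - 2*(-3) = 3 - (-6) = 9
e13 coeff = (-1)*(-4) - (-3)*(-3) = 4 - 9 = -5
e23 coeff = 2*(-4) - (-3)*(-3) = -8 - 9 = -17
uv = 9 + 9*e12 - 5*e13 - 17*e23


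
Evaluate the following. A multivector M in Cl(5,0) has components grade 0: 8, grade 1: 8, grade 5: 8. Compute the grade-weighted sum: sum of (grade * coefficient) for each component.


Grade-weighted sum = sum of grade_k * coefficient_k
0*8 = 0
1*8 = 8
5*8 = 40
Total = 0 + 8 + 40 = 48


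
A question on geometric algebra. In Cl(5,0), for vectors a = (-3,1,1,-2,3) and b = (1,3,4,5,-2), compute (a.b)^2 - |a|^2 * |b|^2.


a . b = (-3)*1 + 1*3 + 1*4 + (-2)*5 + 3*(-2)
= -3 + 3 + 4 + (-10) + (-6) = -12
|a|^2 = (-3)^2 + 1^2 + 1^2 + (-2)^2 + 3^2 = 24
|b|^2 = 1^2 + 3^2 + 4^2 + 5^2 + (-2)^2 = 55
(a.b)^2 = (-12)^2 = 144
|a|^2 * |b|^2 = 24 * 55 = 1320
Result = 144 - 1320 = -1176


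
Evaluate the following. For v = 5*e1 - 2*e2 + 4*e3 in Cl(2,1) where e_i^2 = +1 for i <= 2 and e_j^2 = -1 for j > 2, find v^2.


v^2 = sum of c_i^2 * e_i^2
Positive signature terms (e_i^2 = +1): 5^2 + (-2)^2 = 29
Negative signature terms (e_j^2 = -1): 4^2 = 16
v^2 = 29 - 16 = 13


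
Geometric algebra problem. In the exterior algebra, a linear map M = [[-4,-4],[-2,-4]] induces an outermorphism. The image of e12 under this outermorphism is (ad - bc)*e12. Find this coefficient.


The outermorphism of a linear map f sends e1^e2 to f(e1)^f(e2).
f(e1) = -4*e1 - 2*e2
f(e2) = -4*e1 - 4*e2
f(e1) ^ f(e2) = (-4*e1 - 2*e2) ^ (-4*e1 - 4*e2)
= (-4)*(-4)*e12 + (-2)*(-4)*e21
= (16 - 8)*e12
= 8*e12
Coefficient = 8


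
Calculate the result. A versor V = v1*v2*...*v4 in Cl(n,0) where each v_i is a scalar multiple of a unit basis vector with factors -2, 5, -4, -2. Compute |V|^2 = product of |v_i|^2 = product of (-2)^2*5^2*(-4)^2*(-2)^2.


Each vector v_i has |v_i|^2 = s_i^2
Squared scales: (-2)^2 = 4, 5^2 = 25, (-4)^2 = 16, (-2)^2 = 4
|V|^2 = 4 * 25 * 16 * 4
= 6400


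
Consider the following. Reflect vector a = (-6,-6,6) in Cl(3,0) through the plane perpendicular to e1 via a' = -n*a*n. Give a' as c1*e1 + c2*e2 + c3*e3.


Reflection formula: a' = -n*a*n, with n = e1 (unit vector, n^2 = 1).
For reflection through hyperplane perp to e1:
The component along e1 flips sign, others stay.
a = (-6, -6, 6)
a' = (6, -6, 6)
a' = 6*e1 - 6*e2 + 6*e3


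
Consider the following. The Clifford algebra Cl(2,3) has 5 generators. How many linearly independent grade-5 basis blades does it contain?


Number of grade-k basis blades in Cl(p,q) with n = p + q is C(n, k).
n = 2 + 3 = 5
C(5, 5) = 5! / (5! * 0!)
= 120 / (120 * 1)
= 1


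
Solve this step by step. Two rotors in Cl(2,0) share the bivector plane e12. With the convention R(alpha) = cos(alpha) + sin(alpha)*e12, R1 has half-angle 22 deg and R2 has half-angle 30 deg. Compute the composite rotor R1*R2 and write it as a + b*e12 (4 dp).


Same-plane rotors commute and their half-angles add:
R1*R2 = cos(a1 + a2) + sin(a1 + a2)*e12.
a1 + a2 = 22 + 30 = 52 deg
cos(52 deg) = 0.6157
sin(52 deg) = 0.7880
R1*R2 = 0.6157 + 0.7880*e12


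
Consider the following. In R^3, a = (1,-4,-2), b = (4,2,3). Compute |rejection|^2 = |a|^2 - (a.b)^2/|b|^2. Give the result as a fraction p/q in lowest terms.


|a|^2 = 1^2 + (-4)^2 + (-2)^2 = 21
|b|^2 = 4^2 + 2^2 + 3^2 = 29
a . b = 1*4 + (-4)*2 + (-2)*3 = -10
(a.b)^2 = (-10)^2 = 100
|rej|^2 = 21 - 100/29
= (609 - 100)/29
= 509/29
In lowest terms: 509/29


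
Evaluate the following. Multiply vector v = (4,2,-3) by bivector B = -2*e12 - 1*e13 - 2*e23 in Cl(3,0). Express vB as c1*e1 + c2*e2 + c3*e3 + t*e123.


vB has grade-1 (vector) and grade-3 (trivector) parts: vB = (v _| B) + (v ^ B).
Vector part <vB>_1:
  e1: -v2*b12 - v3*b13 = -(2)*(-2) - (-3)*(-1) = 1
  e2: v1*b12 - v3*b23 = (4)*(-2) - (-3)*(-2) = -14
  e3: v1*b13 + v2*b23 = (4)*(-1) + (2)*(-2) = -8
Trivector part <vB>_3:
  e123: v1*b23 - v2*b13 + v3*b12 = (4)*(-2) - (2)*(-1) + (-3)*(-2) = 0
vB = 1*e1 - 14*e2 - 8*e3 + 0*e123


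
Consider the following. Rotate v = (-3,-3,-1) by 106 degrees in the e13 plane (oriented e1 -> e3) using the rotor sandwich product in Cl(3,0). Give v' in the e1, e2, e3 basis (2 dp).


Rotor R = cos(53deg) - sin(53deg)*e13
Rotation angle theta = 2 * 53 = 106 degrees in the e13 plane (e1 -> e3).
The component perpendicular to the plane (e2) is invariant: v'_2 = v2 = -3.00
cos(106deg) = -0.2756, sin(106deg) = 0.9613
v'_1 = v1*cos(theta) - v3*sin(theta) = -3*(-0.2756) - (-1)*0.9613 = 1.79
v'_3 = v1*sin(theta) + v3*cos(theta) = -3*0.9613 + (-1)*(-0.2756) = -2.61
v' = 1.79*e1 - 3.00*e2 - 2.61*e3


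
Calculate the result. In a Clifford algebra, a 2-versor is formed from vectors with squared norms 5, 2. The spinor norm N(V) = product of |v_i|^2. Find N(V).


Spinor norm N(V) = |v1|^2 * |v2|^2 * ... * |v2|^2
= 5 * 2
Running product: 5, 10
N(V) = 10


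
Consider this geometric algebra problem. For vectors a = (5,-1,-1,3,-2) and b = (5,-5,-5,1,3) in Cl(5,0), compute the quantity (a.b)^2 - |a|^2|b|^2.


a . b = 5*5 + (-1)*(-5) + (-1)*(-5) + 3*1 + (-2)*3
= 25 + 5 + 5 + 3 + (-6) = 32
|a|^2 = 5^2 + (-1)^2 + (-1)^2 + 3^2 + (-2)^2 = 40
|b|^2 = 5^2 + (-5)^2 + (-5)^2 + 1^2 + 3^2 = 85
(a.b)^2 = 32^2 = 1024
|a|^2 * |b|^2 = 40 * 85 = 3400
Result = 1024 - 3400 = -2376


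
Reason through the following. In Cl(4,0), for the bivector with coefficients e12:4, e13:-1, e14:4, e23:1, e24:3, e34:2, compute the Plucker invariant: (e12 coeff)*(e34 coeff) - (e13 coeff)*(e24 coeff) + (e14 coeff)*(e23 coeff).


Plucker relation: af - be + cd
a*f = 4*2 = 8
b*e = (-1)*3 = -3
c*d = 4*1 = 4
af - be + cd = 8 - (-3) + 4
= 15
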